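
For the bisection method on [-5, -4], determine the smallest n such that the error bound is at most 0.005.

We need (b-a)/2^n ≤ 0.005
(-4 - (-5))/2^n ≤ 0.005
1/2^n ≤ 0.005
2^n ≥ 200
n ≥ log₂(200) = 7.64
n ≥ 8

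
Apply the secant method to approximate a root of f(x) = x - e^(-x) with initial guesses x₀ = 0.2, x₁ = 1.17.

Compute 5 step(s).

f(x) = x - e^(-x)
x₀ = 0.2, x₁ = 1.17

Secant formula: x_{n+1} = x_n - f(x_n)(x_n - x_{n-1})/(f(x_n) - f(x_{n-1}))

Iteration 1:
  f(0.200000) = -0.618731
  f(1.170000) = 0.859633
  x_2 = 1.170000 - 0.859633×(1.170000 - 0.200000)/(0.859633 - (-0.618731))
       = 0.605968
Iteration 2:
  f(1.170000) = 0.859633
  f(0.605968) = 0.060422
  x_3 = 0.605968 - 0.060422×(0.605968 - 1.170000)/(0.060422 - 0.859633)
       = 0.563326
Iteration 3:
  f(0.605968) = 0.060422
  f(0.563326) = -0.005986
  x_4 = 0.563326 - (-0.005986)×(0.563326 - 0.605968)/(-0.005986 - 0.060422)
       = 0.567170
Iteration 4:
  f(0.563326) = -0.005986
  f(0.567170) = 0.000042
  x_5 = 0.567170 - 0.000042×(0.567170 - 0.563326)/(0.000042 - (-0.005986))
       = 0.567143
Iteration 5:
  f(0.567170) = 0.000042
  f(0.567143) = 0.000000
  x_6 = 0.567143 - 0.000000×(0.567143 - 0.567170)/(0.000000 - 0.000042)
       = 0.567143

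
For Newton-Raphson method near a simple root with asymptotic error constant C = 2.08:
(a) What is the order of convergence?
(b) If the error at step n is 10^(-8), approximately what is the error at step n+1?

(a) Newton-Raphson has quadratic (order 2) convergence near simple roots.
    This means |e_{n+1}| ≈ C|e_n|².

(b) With |e_n| = 10^(-8) and C = 2.08:
    |e_{n+1}| ≈ 2.08 × (10^(-8))² = 2.08 × 10^(-16)

(a) 2 (quadratic); (b) |e_{n+1}| ≈ 2.080e-16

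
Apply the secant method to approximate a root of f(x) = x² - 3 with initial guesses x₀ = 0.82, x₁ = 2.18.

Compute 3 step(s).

f(x) = x² - 3
x₀ = 0.82, x₁ = 2.18

Secant formula: x_{n+1} = x_n - f(x_n)(x_n - x_{n-1})/(f(x_n) - f(x_{n-1}))

Iteration 1:
  f(0.820000) = -2.327600
  f(2.180000) = 1.752400
  x_2 = 2.180000 - 1.752400×(2.180000 - 0.820000)/(1.752400 - (-2.327600))
       = 1.595867
Iteration 2:
  f(2.180000) = 1.752400
  f(1.595867) = -0.453210
  x_3 = 1.595867 - (-0.453210)×(1.595867 - 2.180000)/(-0.453210 - 1.752400)
       = 1.715895
Iteration 3:
  f(1.595867) = -0.453210
  f(1.715895) = -0.055706
  x_4 = 1.715895 - (-0.055706)×(1.715895 - 1.595867)/(-0.055706 - (-0.453210))
       = 1.732715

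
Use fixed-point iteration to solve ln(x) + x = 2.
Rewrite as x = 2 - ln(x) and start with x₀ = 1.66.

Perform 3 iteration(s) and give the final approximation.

Equation: ln(x) + x = 2
Fixed-point form: x = 2 - ln(x)
x₀ = 1.66

x_1 = g(1.660000) = 1.493182
x_2 = g(1.493182) = 1.599090
x_3 = g(1.599090) = 1.530565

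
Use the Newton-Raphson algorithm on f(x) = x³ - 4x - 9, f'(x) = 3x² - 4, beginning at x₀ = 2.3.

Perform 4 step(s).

f(x) = x³ - 4x - 9
f'(x) = 3x² - 4
x₀ = 2.3

Newton-Raphson formula: x_{n+1} = x_n - f(x_n)/f'(x_n)

Iteration 1:
  f(2.300000) = -6.033000
  f'(2.300000) = 11.870000
  x_1 = 2.300000 - (-6.033000)/11.870000 = 2.808256
Iteration 2:
  f(2.808256) = 1.913732
  f'(2.808256) = 19.658907
  x_2 = 2.808256 - 1.913732/19.658907 = 2.710909
Iteration 3:
  f(2.710909) = 0.078914
  f'(2.710909) = 18.047087
  x_3 = 2.710909 - 0.078914/18.047087 = 2.706537
Iteration 4:
  f(2.706537) = 0.000155
  f'(2.706537) = 17.976021
  x_4 = 2.706537 - 0.000155/17.976021 = 2.706528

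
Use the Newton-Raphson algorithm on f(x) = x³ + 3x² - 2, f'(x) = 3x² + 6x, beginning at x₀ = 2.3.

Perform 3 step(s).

f(x) = x³ + 3x² - 2
f'(x) = 3x² + 6x
x₀ = 2.3

Newton-Raphson formula: x_{n+1} = x_n - f(x_n)/f'(x_n)

Iteration 1:
  f(2.300000) = 26.037000
  f'(2.300000) = 29.670000
  x_1 = 2.300000 - 26.037000/29.670000 = 1.422447
Iteration 2:
  f(1.422447) = 6.948181
  f'(1.422447) = 14.604747
  x_2 = 1.422447 - 6.948181/14.604747 = 0.946699
Iteration 3:
  f(0.946699) = 1.537184
  f'(0.946699) = 8.368909
  x_3 = 0.946699 - 1.537184/8.368909 = 0.763021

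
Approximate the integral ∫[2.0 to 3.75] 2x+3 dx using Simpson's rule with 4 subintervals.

f(x) = 2x+3
a = 2.0, b = 3.75, n = 4
h = (b - a)/n = 0.437500

Simpson's rule: (h/3)[f(x₀) + 4f(x₁) + 2f(x₂) + ... + f(xₙ)]

x_0 = 2.0000, f(x_0) = 7.000000, coefficient = 1
x_1 = 2.4375, f(x_1) = 7.875000, coefficient = 4
x_2 = 2.8750, f(x_2) = 8.750000, coefficient = 2
x_3 = 3.3125, f(x_3) = 9.625000, coefficient = 4
x_4 = 3.7500, f(x_4) = 10.500000, coefficient = 1

I ≈ (0.437500/3) × 105.000000 = 15.312500
Exact value: 15.312500
Error: 0.000000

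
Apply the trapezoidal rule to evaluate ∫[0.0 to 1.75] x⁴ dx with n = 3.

f(x) = x⁴
a = 0.0, b = 1.75, n = 3
h = (b - a)/n = 0.583333

Trapezoidal rule: (h/2)[f(x₀) + 2f(x₁) + 2f(x₂) + ... + f(xₙ)]

x_0 = 0.0000, f(x_0) = 0.000000, coefficient = 1
x_1 = 0.5833, f(x_1) = 0.115789, coefficient = 2
x_2 = 1.1667, f(x_2) = 1.852623, coefficient = 2
x_3 = 1.7500, f(x_3) = 9.378906, coefficient = 1

I ≈ (0.583333/2) × 13.315731 = 3.883755
Exact value: 3.282617
Error: 0.601138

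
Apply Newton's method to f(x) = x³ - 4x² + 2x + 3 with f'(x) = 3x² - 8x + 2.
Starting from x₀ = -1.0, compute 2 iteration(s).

f(x) = x³ - 4x² + 2x + 3
f'(x) = 3x² - 8x + 2
x₀ = -1.0

Newton-Raphson formula: x_{n+1} = x_n - f(x_n)/f'(x_n)

Iteration 1:
  f(-1.000000) = -4.000000
  f'(-1.000000) = 13.000000
  x_1 = -1.000000 - (-4.000000)/13.000000 = -0.692308
Iteration 2:
  f(-0.692308) = -0.633591
  f'(-0.692308) = 8.976331
  x_2 = -0.692308 - (-0.633591)/8.976331 = -0.621723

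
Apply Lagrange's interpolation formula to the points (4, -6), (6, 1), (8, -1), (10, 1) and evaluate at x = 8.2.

Lagrange interpolation formula:
P(x) = Σ yᵢ × Lᵢ(x)
where Lᵢ(x) = Π_{j≠i} (x - xⱼ)/(xᵢ - xⱼ)

L_0(8.2) = (8.2 - 6)/(4 - 6) × (8.2 - 8)/(4 - 8) × (8.2 - 10)/(4 - 10) = 0.016500
L_1(8.2) = (8.2 - 4)/(6 - 4) × (8.2 - 8)/(6 - 8) × (8.2 - 10)/(6 - 10) = -0.094500
L_2(8.2) = (8.2 - 4)/(8 - 4) × (8.2 - 6)/(8 - 6) × (8.2 - 10)/(8 - 10) = 1.039500
L_3(8.2) = (8.2 - 4)/(10 - 4) × (8.2 - 6)/(10 - 6) × (8.2 - 8)/(10 - 8) = 0.038500

P(8.2) = (-6)×L_0(8.2) + 1×L_1(8.2) + (-1)×L_2(8.2) + 1×L_3(8.2)
P(8.2) = -1.194500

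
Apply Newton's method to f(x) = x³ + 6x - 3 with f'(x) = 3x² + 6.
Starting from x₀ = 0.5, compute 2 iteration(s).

f(x) = x³ + 6x - 3
f'(x) = 3x² + 6
x₀ = 0.5

Newton-Raphson formula: x_{n+1} = x_n - f(x_n)/f'(x_n)

Iteration 1:
  f(0.500000) = 0.125000
  f'(0.500000) = 6.750000
  x_1 = 0.500000 - 0.125000/6.750000 = 0.481481
Iteration 2:
  f(0.481481) = 0.000508
  f'(0.481481) = 6.695473
  x_2 = 0.481481 - 0.000508/6.695473 = 0.481406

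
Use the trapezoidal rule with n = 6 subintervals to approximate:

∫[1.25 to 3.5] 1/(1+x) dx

f(x) = 1/(1+x)
a = 1.25, b = 3.5, n = 6
h = (b - a)/n = 0.375000

Trapezoidal rule: (h/2)[f(x₀) + 2f(x₁) + 2f(x₂) + ... + f(xₙ)]

x_0 = 1.2500, f(x_0) = 0.444444, coefficient = 1
x_1 = 1.6250, f(x_1) = 0.380952, coefficient = 2
x_2 = 2.0000, f(x_2) = 0.333333, coefficient = 2
x_3 = 2.3750, f(x_3) = 0.296296, coefficient = 2
x_4 = 2.7500, f(x_4) = 0.266667, coefficient = 2
x_5 = 3.1250, f(x_5) = 0.242424, coefficient = 2
x_6 = 3.5000, f(x_6) = 0.222222, coefficient = 1

I ≈ (0.375000/2) × 3.706013 = 0.694877
Exact value: 0.693147
Error: 0.001730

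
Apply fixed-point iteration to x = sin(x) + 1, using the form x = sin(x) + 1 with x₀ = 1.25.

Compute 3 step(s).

Equation: x = sin(x) + 1
Fixed-point form: x = sin(x) + 1
x₀ = 1.25

x_1 = g(1.250000) = 1.948985
x_2 = g(1.948985) = 1.929335
x_3 = g(1.929335) = 1.936411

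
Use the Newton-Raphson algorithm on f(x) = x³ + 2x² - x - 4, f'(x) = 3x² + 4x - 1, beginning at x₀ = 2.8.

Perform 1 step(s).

f(x) = x³ + 2x² - x - 4
f'(x) = 3x² + 4x - 1
x₀ = 2.8

Newton-Raphson formula: x_{n+1} = x_n - f(x_n)/f'(x_n)

Iteration 1:
  f(2.800000) = 30.832000
  f'(2.800000) = 33.720000
  x_1 = 2.800000 - 30.832000/33.720000 = 1.885647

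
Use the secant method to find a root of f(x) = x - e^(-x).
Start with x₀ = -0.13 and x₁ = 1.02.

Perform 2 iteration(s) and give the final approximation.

f(x) = x - e^(-x)
x₀ = -0.13, x₁ = 1.02

Secant formula: x_{n+1} = x_n - f(x_n)(x_n - x_{n-1})/(f(x_n) - f(x_{n-1}))

Iteration 1:
  f(-0.130000) = -1.268828
  f(1.020000) = 0.659405
  x_2 = 1.020000 - 0.659405×(1.020000 - (-0.130000))/(0.659405 - (-1.268828))
       = 0.626730
Iteration 2:
  f(1.020000) = 0.659405
  f(0.626730) = 0.092394
  x_3 = 0.626730 - 0.092394×(0.626730 - 1.020000)/(0.092394 - 0.659405)
       = 0.562647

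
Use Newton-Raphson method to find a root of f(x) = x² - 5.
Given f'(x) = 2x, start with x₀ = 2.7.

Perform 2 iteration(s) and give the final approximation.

f(x) = x² - 5
f'(x) = 2x
x₀ = 2.7

Newton-Raphson formula: x_{n+1} = x_n - f(x_n)/f'(x_n)

Iteration 1:
  f(2.700000) = 2.290000
  f'(2.700000) = 5.400000
  x_1 = 2.700000 - 2.290000/5.400000 = 2.275926
Iteration 2:
  f(2.275926) = 0.179839
  f'(2.275926) = 4.551852
  x_2 = 2.275926 - 0.179839/4.551852 = 2.236417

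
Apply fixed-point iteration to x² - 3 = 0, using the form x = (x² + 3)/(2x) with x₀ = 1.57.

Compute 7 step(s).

Equation: x² - 3 = 0
Fixed-point form: x = (x² + 3)/(2x)
x₀ = 1.57

x_1 = g(1.570000) = 1.740414
x_2 = g(1.740414) = 1.732071
x_3 = g(1.732071) = 1.732051
x_4 = g(1.732051) = 1.732051
x_5 = g(1.732051) = 1.732051
x_6 = g(1.732051) = 1.732051
x_7 = g(1.732051) = 1.732051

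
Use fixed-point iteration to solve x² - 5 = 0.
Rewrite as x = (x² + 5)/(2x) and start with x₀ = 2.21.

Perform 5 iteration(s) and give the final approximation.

Equation: x² - 5 = 0
Fixed-point form: x = (x² + 5)/(2x)
x₀ = 2.21

x_1 = g(2.210000) = 2.236222
x_2 = g(2.236222) = 2.236068
x_3 = g(2.236068) = 2.236068
x_4 = g(2.236068) = 2.236068
x_5 = g(2.236068) = 2.236068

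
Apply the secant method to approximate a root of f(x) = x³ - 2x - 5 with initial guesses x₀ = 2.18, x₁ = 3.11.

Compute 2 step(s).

f(x) = x³ - 2x - 5
x₀ = 2.18, x₁ = 3.11

Secant formula: x_{n+1} = x_n - f(x_n)(x_n - x_{n-1})/(f(x_n) - f(x_{n-1}))

Iteration 1:
  f(2.180000) = 1.000232
  f(3.110000) = 18.860231
  x_2 = 3.110000 - 18.860231×(3.110000 - 2.180000)/(18.860231 - 1.000232)
       = 2.127916
Iteration 2:
  f(3.110000) = 18.860231
  f(2.127916) = 0.379431
  x_3 = 2.127916 - 0.379431×(2.127916 - 3.110000)/(0.379431 - 18.860231)
       = 2.107753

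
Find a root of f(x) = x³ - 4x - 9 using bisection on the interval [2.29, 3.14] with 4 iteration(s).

f(x) = x³ - 4x - 9
Initial interval: [2.29, 3.14]

Iteration 1:
  c_1 = (2.290000 + 3.140000)/2 = 2.715000
  f(c_1) = f(2.715000) = 0.152876
  f(a) × f(c) < 0, new interval: [2.290000, 2.715000]
Iteration 2:
  c_2 = (2.290000 + 2.715000)/2 = 2.502500
  f(c_2) = f(2.502500) = -3.338078
  f(a) × f(c) ≥ 0, new interval: [2.502500, 2.715000]
Iteration 3:
  c_3 = (2.502500 + 2.715000)/2 = 2.608750
  f(c_3) = f(2.608750) = -1.680952
  f(a) × f(c) ≥ 0, new interval: [2.608750, 2.715000]
Iteration 4:
  c_4 = (2.608750 + 2.715000)/2 = 2.661875
  f(c_4) = f(2.661875) = -0.786576
  f(a) × f(c) ≥ 0, new interval: [2.661875, 2.715000]

After 4 iteration(s), the approximation is c_4 = 2.661875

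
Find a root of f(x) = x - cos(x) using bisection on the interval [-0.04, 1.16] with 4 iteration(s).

f(x) = x - cos(x)
Initial interval: [-0.04, 1.16]

Iteration 1:
  c_1 = (-0.040000 + 1.160000)/2 = 0.560000
  f(c_1) = f(0.560000) = -0.287255
  f(a) × f(c) ≥ 0, new interval: [0.560000, 1.160000]
Iteration 2:
  c_2 = (0.560000 + 1.160000)/2 = 0.860000
  f(c_2) = f(0.860000) = 0.207563
  f(a) × f(c) < 0, new interval: [0.560000, 0.860000]
Iteration 3:
  c_3 = (0.560000 + 0.860000)/2 = 0.710000
  f(c_3) = f(0.710000) = -0.048362
  f(a) × f(c) ≥ 0, new interval: [0.710000, 0.860000]
Iteration 4:
  c_4 = (0.710000 + 0.860000)/2 = 0.785000
  f(c_4) = f(0.785000) = 0.077612
  f(a) × f(c) < 0, new interval: [0.710000, 0.785000]

After 4 iteration(s), the approximation is c_4 = 0.785000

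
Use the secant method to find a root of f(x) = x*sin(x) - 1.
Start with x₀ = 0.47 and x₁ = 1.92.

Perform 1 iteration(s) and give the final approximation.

f(x) = x*sin(x) - 1
x₀ = 0.47, x₁ = 1.92

Secant formula: x_{n+1} = x_n - f(x_n)(x_n - x_{n-1})/(f(x_n) - f(x_{n-1}))

Iteration 1:
  f(0.470000) = -0.787143
  f(1.920000) = 0.804119
  x_2 = 1.920000 - 0.804119×(1.920000 - 0.470000)/(0.804119 - (-0.787143))
       = 1.187266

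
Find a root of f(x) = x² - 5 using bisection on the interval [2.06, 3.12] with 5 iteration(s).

f(x) = x² - 5
Initial interval: [2.06, 3.12]

Iteration 1:
  c_1 = (2.060000 + 3.120000)/2 = 2.590000
  f(c_1) = f(2.590000) = 1.708100
  f(a) × f(c) < 0, new interval: [2.060000, 2.590000]
Iteration 2:
  c_2 = (2.060000 + 2.590000)/2 = 2.325000
  f(c_2) = f(2.325000) = 0.405625
  f(a) × f(c) < 0, new interval: [2.060000, 2.325000]
Iteration 3:
  c_3 = (2.060000 + 2.325000)/2 = 2.192500
  f(c_3) = f(2.192500) = -0.192944
  f(a) × f(c) ≥ 0, new interval: [2.192500, 2.325000]
Iteration 4:
  c_4 = (2.192500 + 2.325000)/2 = 2.258750
  f(c_4) = f(2.258750) = 0.101952
  f(a) × f(c) < 0, new interval: [2.192500, 2.258750]
Iteration 5:
  c_5 = (2.192500 + 2.258750)/2 = 2.225625
  f(c_5) = f(2.225625) = -0.046593
  f(a) × f(c) ≥ 0, new interval: [2.225625, 2.258750]

After 5 iteration(s), the approximation is c_5 = 2.225625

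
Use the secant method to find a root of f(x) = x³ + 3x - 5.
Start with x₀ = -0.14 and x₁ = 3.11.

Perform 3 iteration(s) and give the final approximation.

f(x) = x³ + 3x - 5
x₀ = -0.14, x₁ = 3.11

Secant formula: x_{n+1} = x_n - f(x_n)(x_n - x_{n-1})/(f(x_n) - f(x_{n-1}))

Iteration 1:
  f(-0.140000) = -5.422744
  f(3.110000) = 34.410231
  x_2 = 3.110000 - 34.410231×(3.110000 - (-0.140000))/(34.410231 - (-5.422744))
       = 0.302445
Iteration 2:
  f(3.110000) = 34.410231
  f(0.302445) = -4.064998
  x_3 = 0.302445 - (-4.064998)×(0.302445 - 3.110000)/(-4.064998 - 34.410231)
       = 0.599070
Iteration 3:
  f(0.302445) = -4.064998
  f(0.599070) = -2.987792
  x_4 = 0.599070 - (-2.987792)×(0.599070 - 0.302445)/(-2.987792 - (-4.064998))
       = 1.421803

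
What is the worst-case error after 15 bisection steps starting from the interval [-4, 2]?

Bisection error bound: |error| ≤ (b-a)/2^n
|error| ≤ (2 - (-4))/2^15 = 6/2^15
|error| ≤ 0.0001831055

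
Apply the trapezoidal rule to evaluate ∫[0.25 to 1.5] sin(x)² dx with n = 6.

f(x) = sin(x)²
a = 0.25, b = 1.5, n = 6
h = (b - a)/n = 0.208333

Trapezoidal rule: (h/2)[f(x₀) + 2f(x₁) + 2f(x₂) + ... + f(xₙ)]

x_0 = 0.2500, f(x_0) = 0.061209, coefficient = 1
x_1 = 0.4583, f(x_1) = 0.195766, coefficient = 2
x_2 = 0.6667, f(x_2) = 0.382381, coefficient = 2
x_3 = 0.8750, f(x_3) = 0.589123, coefficient = 2
x_4 = 1.0833, f(x_4) = 0.780615, coefficient = 2
x_5 = 1.2917, f(x_5) = 0.924089, coefficient = 2
x_6 = 1.5000, f(x_6) = 0.994996, coefficient = 1

I ≈ (0.208333/2) × 6.800152 = 0.708349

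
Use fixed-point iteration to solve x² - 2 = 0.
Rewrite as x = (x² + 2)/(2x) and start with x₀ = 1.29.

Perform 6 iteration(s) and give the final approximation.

Equation: x² - 2 = 0
Fixed-point form: x = (x² + 2)/(2x)
x₀ = 1.29

x_1 = g(1.290000) = 1.420194
x_2 = g(1.420194) = 1.414226
x_3 = g(1.414226) = 1.414214
x_4 = g(1.414214) = 1.414214
x_5 = g(1.414214) = 1.414214
x_6 = g(1.414214) = 1.414214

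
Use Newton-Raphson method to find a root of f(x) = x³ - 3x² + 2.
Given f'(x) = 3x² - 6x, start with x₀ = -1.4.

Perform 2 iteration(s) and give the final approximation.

f(x) = x³ - 3x² + 2
f'(x) = 3x² - 6x
x₀ = -1.4

Newton-Raphson formula: x_{n+1} = x_n - f(x_n)/f'(x_n)

Iteration 1:
  f(-1.400000) = -6.624000
  f'(-1.400000) = 14.280000
  x_1 = -1.400000 - (-6.624000)/14.280000 = -0.936134
Iteration 2:
  f(-0.936134) = -1.449422
  f'(-0.936134) = 8.245850
  x_2 = -0.936134 - (-1.449422)/8.245850 = -0.760358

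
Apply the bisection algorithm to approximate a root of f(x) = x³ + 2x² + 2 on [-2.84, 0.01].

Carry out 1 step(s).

f(x) = x³ + 2x² + 2
Initial interval: [-2.84, 0.01]

Iteration 1:
  c_1 = (-2.840000 + 0.010000)/2 = -1.415000
  f(c_1) = f(-1.415000) = 3.171302
  f(a) × f(c) < 0, new interval: [-2.840000, -1.415000]

After 1 iteration(s), the approximation is c_1 = -1.415000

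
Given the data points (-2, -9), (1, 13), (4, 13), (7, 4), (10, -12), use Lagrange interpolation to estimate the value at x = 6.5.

Lagrange interpolation formula:
P(x) = Σ yᵢ × Lᵢ(x)
where Lᵢ(x) = Π_{j≠i} (x - xⱼ)/(xᵢ - xⱼ)

L_0(6.5) = (6.5 - 1)/(-2 - 1) × (6.5 - 4)/(-2 - 4) × (6.5 - 7)/(-2 - 7) × (6.5 - 10)/(-2 - 10) = 0.012378
L_1(6.5) = (6.5 - (-2))/(1 - (-2)) × (6.5 - 4)/(1 - 4) × (6.5 - 7)/(1 - 7) × (6.5 - 10)/(1 - 10) = -0.076517
L_2(6.5) = (6.5 - (-2))/(4 - (-2)) × (6.5 - 1)/(4 - 1) × (6.5 - 7)/(4 - 7) × (6.5 - 10)/(4 - 10) = 0.252508
L_3(6.5) = (6.5 - (-2))/(7 - (-2)) × (6.5 - 1)/(7 - 1) × (6.5 - 4)/(7 - 4) × (6.5 - 10)/(7 - 10) = 0.841692
L_4(6.5) = (6.5 - (-2))/(10 - (-2)) × (6.5 - 1)/(10 - 1) × (6.5 - 4)/(10 - 4) × (6.5 - 7)/(10 - 7) = -0.030060

P(6.5) = (-9)×L_0(6.5) + 13×L_1(6.5) + 13×L_2(6.5) + 4×L_3(6.5) + (-12)×L_4(6.5)
P(6.5) = 5.903967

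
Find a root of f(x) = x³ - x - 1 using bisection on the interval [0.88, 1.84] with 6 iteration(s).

f(x) = x³ - x - 1
Initial interval: [0.88, 1.84]

Iteration 1:
  c_1 = (0.880000 + 1.840000)/2 = 1.360000
  f(c_1) = f(1.360000) = 0.155456
  f(a) × f(c) < 0, new interval: [0.880000, 1.360000]
Iteration 2:
  c_2 = (0.880000 + 1.360000)/2 = 1.120000
  f(c_2) = f(1.120000) = -0.715072
  f(a) × f(c) ≥ 0, new interval: [1.120000, 1.360000]
Iteration 3:
  c_3 = (1.120000 + 1.360000)/2 = 1.240000
  f(c_3) = f(1.240000) = -0.333376
  f(a) × f(c) ≥ 0, new interval: [1.240000, 1.360000]
Iteration 4:
  c_4 = (1.240000 + 1.360000)/2 = 1.300000
  f(c_4) = f(1.300000) = -0.103000
  f(a) × f(c) ≥ 0, new interval: [1.300000, 1.360000]
Iteration 5:
  c_5 = (1.300000 + 1.360000)/2 = 1.330000
  f(c_5) = f(1.330000) = 0.022637
  f(a) × f(c) < 0, new interval: [1.300000, 1.330000]
Iteration 6:
  c_6 = (1.300000 + 1.330000)/2 = 1.315000
  f(c_6) = f(1.315000) = -0.041069
  f(a) × f(c) ≥ 0, new interval: [1.315000, 1.330000]

After 6 iteration(s), the approximation is c_6 = 1.315000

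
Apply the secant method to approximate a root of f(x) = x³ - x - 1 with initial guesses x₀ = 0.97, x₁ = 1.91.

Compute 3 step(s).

f(x) = x³ - x - 1
x₀ = 0.97, x₁ = 1.91

Secant formula: x_{n+1} = x_n - f(x_n)(x_n - x_{n-1})/(f(x_n) - f(x_{n-1}))

Iteration 1:
  f(0.970000) = -1.057327
  f(1.910000) = 4.057871
  x_2 = 1.910000 - 4.057871×(1.910000 - 0.970000)/(4.057871 - (-1.057327))
       = 1.164301
Iteration 2:
  f(1.910000) = 4.057871
  f(1.164301) = -0.585979
  x_3 = 1.164301 - (-0.585979)×(1.164301 - 1.910000)/(-0.585979 - 4.057871)
       = 1.258396
Iteration 3:
  f(1.164301) = -0.585979
  f(1.258396) = -0.265650
  x_4 = 1.258396 - (-0.265650)×(1.258396 - 1.164301)/(-0.265650 - (-0.585979))
       = 1.336429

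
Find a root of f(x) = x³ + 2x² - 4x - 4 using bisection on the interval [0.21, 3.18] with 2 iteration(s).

f(x) = x³ + 2x² - 4x - 4
Initial interval: [0.21, 3.18]

Iteration 1:
  c_1 = (0.210000 + 3.180000)/2 = 1.695000
  f(c_1) = f(1.695000) = -0.164173
  f(a) × f(c) ≥ 0, new interval: [1.695000, 3.180000]
Iteration 2:
  c_2 = (1.695000 + 3.180000)/2 = 2.437500
  f(c_2) = f(2.437500) = 12.614990
  f(a) × f(c) < 0, new interval: [1.695000, 2.437500]

After 2 iteration(s), the approximation is c_2 = 2.437500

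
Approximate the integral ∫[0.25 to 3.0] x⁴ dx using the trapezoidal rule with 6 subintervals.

f(x) = x⁴
a = 0.25, b = 3.0, n = 6
h = (b - a)/n = 0.458333

Trapezoidal rule: (h/2)[f(x₀) + 2f(x₁) + 2f(x₂) + ... + f(xₙ)]

x_0 = 0.2500, f(x_0) = 0.003906, coefficient = 1
x_1 = 0.7083, f(x_1) = 0.251739, coefficient = 2
x_2 = 1.1667, f(x_2) = 1.852623, coefficient = 2
x_3 = 1.6250, f(x_3) = 6.972900, coefficient = 2
x_4 = 2.0833, f(x_4) = 18.838011, coefficient = 2
x_5 = 2.5417, f(x_5) = 41.732497, coefficient = 2
x_6 = 3.0000, f(x_6) = 81.000000, coefficient = 1

I ≈ (0.458333/2) × 220.299449 = 50.485290
Exact value: 48.599805
Error: 1.885486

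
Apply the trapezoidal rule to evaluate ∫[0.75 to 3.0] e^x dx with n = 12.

f(x) = e^x
a = 0.75, b = 3.0, n = 12
h = (b - a)/n = 0.187500

Trapezoidal rule: (h/2)[f(x₀) + 2f(x₁) + 2f(x₂) + ... + f(xₙ)]

x_0 = 0.7500, f(x_0) = 2.117000, coefficient = 1
x_1 = 0.9375, f(x_1) = 2.553589, coefficient = 2
x_2 = 1.1250, f(x_2) = 3.080217, coefficient = 2
x_3 = 1.3125, f(x_3) = 3.715451, coefficient = 2
x_4 = 1.5000, f(x_4) = 4.481689, coefficient = 2
x_5 = 1.6875, f(x_5) = 5.405949, coefficient = 2
x_6 = 1.8750, f(x_6) = 6.520819, coefficient = 2
x_7 = 2.0625, f(x_7) = 7.865609, coefficient = 2
x_8 = 2.2500, f(x_8) = 9.487736, coefficient = 2
x_9 = 2.4375, f(x_9) = 11.444394, coefficient = 2
x_10 = 2.6250, f(x_10) = 13.804574, coefficient = 2
x_11 = 2.8125, f(x_11) = 16.651495, coefficient = 2
x_12 = 3.0000, f(x_12) = 20.085537, coefficient = 1

I ≈ (0.187500/2) × 192.225582 = 18.021148
Exact value: 17.968537
Error: 0.052611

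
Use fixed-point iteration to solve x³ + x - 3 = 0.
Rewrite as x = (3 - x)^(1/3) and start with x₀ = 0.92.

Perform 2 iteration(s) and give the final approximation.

Equation: x³ + x - 3 = 0
Fixed-point form: x = (3 - x)^(1/3)
x₀ = 0.92

x_1 = g(0.920000) = 1.276501
x_2 = g(1.276501) = 1.198957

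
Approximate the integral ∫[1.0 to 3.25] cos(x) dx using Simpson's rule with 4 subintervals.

f(x) = cos(x)
a = 1.0, b = 3.25, n = 4
h = (b - a)/n = 0.562500

Simpson's rule: (h/3)[f(x₀) + 4f(x₁) + 2f(x₂) + ... + f(xₙ)]

x_0 = 1.0000, f(x_0) = 0.540302, coefficient = 1
x_1 = 1.5625, f(x_1) = 0.008296, coefficient = 4
x_2 = 2.1250, f(x_2) = -0.526266, coefficient = 2
x_3 = 2.6875, f(x_3) = -0.898659, coefficient = 4
x_4 = 3.2500, f(x_4) = -0.994130, coefficient = 1

I ≈ (0.562500/3) × -5.067813 = -0.950215
Exact value: -0.949666
Error: 0.000549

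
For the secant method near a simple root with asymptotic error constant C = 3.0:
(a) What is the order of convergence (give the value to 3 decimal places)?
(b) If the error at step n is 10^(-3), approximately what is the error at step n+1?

(a) Secant method has superlinear convergence with order φ = (1+√5)/2 ≈ 1.618.
    This means |e_{n+1}| ≈ C|e_n|^1.618.

(b) With |e_n| = 10^(-3) and C = 3.0:
    |e_{n+1}| ≈ 3.0 × (10^(-3))^1.618 = 3.0 × 10^(-4.85)

(a) ≈ 1.618 (golden ratio); (b) |e_{n+1}| ≈ 4.198e-05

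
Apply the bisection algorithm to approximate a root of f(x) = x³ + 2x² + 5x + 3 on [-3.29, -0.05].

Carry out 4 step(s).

f(x) = x³ + 2x² + 5x + 3
Initial interval: [-3.29, -0.05]

Iteration 1:
  c_1 = (-3.290000 + (-0.050000))/2 = -1.670000
  f(c_1) = f(-1.670000) = -4.429663
  f(a) × f(c) ≥ 0, new interval: [-1.670000, -0.050000]
Iteration 2:
  c_2 = (-1.670000 + (-0.050000))/2 = -0.860000
  f(c_2) = f(-0.860000) = -0.456856
  f(a) × f(c) ≥ 0, new interval: [-0.860000, -0.050000]
Iteration 3:
  c_3 = (-0.860000 + (-0.050000))/2 = -0.455000
  f(c_3) = f(-0.455000) = 1.044854
  f(a) × f(c) < 0, new interval: [-0.860000, -0.455000]
Iteration 4:
  c_4 = (-0.860000 + (-0.455000))/2 = -0.657500
  f(c_4) = f(-0.657500) = 0.292871
  f(a) × f(c) < 0, new interval: [-0.860000, -0.657500]

After 4 iteration(s), the approximation is c_4 = -0.657500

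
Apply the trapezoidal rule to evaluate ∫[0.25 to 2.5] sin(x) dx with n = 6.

f(x) = sin(x)
a = 0.25, b = 2.5, n = 6
h = (b - a)/n = 0.375000

Trapezoidal rule: (h/2)[f(x₀) + 2f(x₁) + 2f(x₂) + ... + f(xₙ)]

x_0 = 0.2500, f(x_0) = 0.247404, coefficient = 1
x_1 = 0.6250, f(x_1) = 0.585097, coefficient = 2
x_2 = 1.0000, f(x_2) = 0.841471, coefficient = 2
x_3 = 1.3750, f(x_3) = 0.980893, coefficient = 2
x_4 = 1.7500, f(x_4) = 0.983986, coefficient = 2
x_5 = 2.1250, f(x_5) = 0.850320, coefficient = 2
x_6 = 2.5000, f(x_6) = 0.598472, coefficient = 1

I ≈ (0.375000/2) × 9.329410 = 1.749264
Exact value: 1.770056
Error: 0.020792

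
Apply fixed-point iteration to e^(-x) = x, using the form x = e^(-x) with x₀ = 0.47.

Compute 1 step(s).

Equation: e^(-x) = x
Fixed-point form: x = e^(-x)
x₀ = 0.47

x_1 = g(0.470000) = 0.625002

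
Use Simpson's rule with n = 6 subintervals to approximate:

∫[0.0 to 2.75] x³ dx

f(x) = x³
a = 0.0, b = 2.75, n = 6
h = (b - a)/n = 0.458333

Simpson's rule: (h/3)[f(x₀) + 4f(x₁) + 2f(x₂) + ... + f(xₙ)]

x_0 = 0.0000, f(x_0) = 0.000000, coefficient = 1
x_1 = 0.4583, f(x_1) = 0.096282, coefficient = 4
x_2 = 0.9167, f(x_2) = 0.770255, coefficient = 2
x_3 = 1.3750, f(x_3) = 2.599609, coefficient = 4
x_4 = 1.8333, f(x_4) = 6.162037, coefficient = 2
x_5 = 2.2917, f(x_5) = 12.035229, coefficient = 4
x_6 = 2.7500, f(x_6) = 20.796875, coefficient = 1

I ≈ (0.458333/3) × 93.585937 = 14.297852
Exact value: 14.297852
Error: 0.000000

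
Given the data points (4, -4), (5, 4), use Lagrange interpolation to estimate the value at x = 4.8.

Lagrange interpolation formula:
P(x) = Σ yᵢ × Lᵢ(x)
where Lᵢ(x) = Π_{j≠i} (x - xⱼ)/(xᵢ - xⱼ)

L_0(4.8) = (4.8 - 5)/(4 - 5) = 0.200000
L_1(4.8) = (4.8 - 4)/(5 - 4) = 0.800000

P(4.8) = (-4)×L_0(4.8) + 4×L_1(4.8)
P(4.8) = 2.400000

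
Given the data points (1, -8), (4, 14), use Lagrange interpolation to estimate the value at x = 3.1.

Lagrange interpolation formula:
P(x) = Σ yᵢ × Lᵢ(x)
where Lᵢ(x) = Π_{j≠i} (x - xⱼ)/(xᵢ - xⱼ)

L_0(3.1) = (3.1 - 4)/(1 - 4) = 0.300000
L_1(3.1) = (3.1 - 1)/(4 - 1) = 0.700000

P(3.1) = (-8)×L_0(3.1) + 14×L_1(3.1)
P(3.1) = 7.400000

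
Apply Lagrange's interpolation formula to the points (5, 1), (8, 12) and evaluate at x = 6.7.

Lagrange interpolation formula:
P(x) = Σ yᵢ × Lᵢ(x)
where Lᵢ(x) = Π_{j≠i} (x - xⱼ)/(xᵢ - xⱼ)

L_0(6.7) = (6.7 - 8)/(5 - 8) = 0.433333
L_1(6.7) = (6.7 - 5)/(8 - 5) = 0.566667

P(6.7) = 1×L_0(6.7) + 12×L_1(6.7)
P(6.7) = 7.233333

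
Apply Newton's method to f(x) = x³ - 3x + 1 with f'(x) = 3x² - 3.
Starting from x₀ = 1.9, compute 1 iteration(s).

f(x) = x³ - 3x + 1
f'(x) = 3x² - 3
x₀ = 1.9

Newton-Raphson formula: x_{n+1} = x_n - f(x_n)/f'(x_n)

Iteration 1:
  f(1.900000) = 2.159000
  f'(1.900000) = 7.830000
  x_1 = 1.900000 - 2.159000/7.830000 = 1.624266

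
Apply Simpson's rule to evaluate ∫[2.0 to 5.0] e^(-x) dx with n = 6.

f(x) = e^(-x)
a = 2.0, b = 5.0, n = 6
h = (b - a)/n = 0.500000

Simpson's rule: (h/3)[f(x₀) + 4f(x₁) + 2f(x₂) + ... + f(xₙ)]

x_0 = 2.0000, f(x_0) = 0.135335, coefficient = 1
x_1 = 2.5000, f(x_1) = 0.082085, coefficient = 4
x_2 = 3.0000, f(x_2) = 0.049787, coefficient = 2
x_3 = 3.5000, f(x_3) = 0.030197, coefficient = 4
x_4 = 4.0000, f(x_4) = 0.018316, coefficient = 2
x_5 = 4.5000, f(x_5) = 0.011109, coefficient = 4
x_6 = 5.0000, f(x_6) = 0.006738, coefficient = 1

I ≈ (0.500000/3) × 0.771844 = 0.128641
Exact value: 0.128597
Error: 0.000043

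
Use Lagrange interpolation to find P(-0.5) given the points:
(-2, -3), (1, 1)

Lagrange interpolation formula:
P(x) = Σ yᵢ × Lᵢ(x)
where Lᵢ(x) = Π_{j≠i} (x - xⱼ)/(xᵢ - xⱼ)

L_0(-0.5) = (-0.5 - 1)/(-2 - 1) = 0.500000
L_1(-0.5) = (-0.5 - (-2))/(1 - (-2)) = 0.500000

P(-0.5) = (-3)×L_0(-0.5) + 1×L_1(-0.5)
P(-0.5) = -1.000000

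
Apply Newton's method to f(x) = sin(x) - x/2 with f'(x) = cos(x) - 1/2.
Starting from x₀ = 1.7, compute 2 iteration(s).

f(x) = sin(x) - x/2
f'(x) = cos(x) - 1/2
x₀ = 1.7

Newton-Raphson formula: x_{n+1} = x_n - f(x_n)/f'(x_n)

Iteration 1:
  f(1.700000) = 0.141665
  f'(1.700000) = -0.628844
  x_1 = 1.700000 - 0.141665/(-0.628844) = 1.925278
Iteration 2:
  f(1.925278) = -0.024812
  f'(1.925278) = -0.847104
  x_2 = 1.925278 - (-0.024812)/(-0.847104) = 1.895987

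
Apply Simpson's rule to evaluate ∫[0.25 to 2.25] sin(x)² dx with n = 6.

f(x) = sin(x)²
a = 0.25, b = 2.25, n = 6
h = (b - a)/n = 0.333333

Simpson's rule: (h/3)[f(x₀) + 4f(x₁) + 2f(x₂) + ... + f(xₙ)]

x_0 = 0.2500, f(x_0) = 0.061209, coefficient = 1
x_1 = 0.5833, f(x_1) = 0.303391, coefficient = 4
x_2 = 0.9167, f(x_2) = 0.629766, coefficient = 2
x_3 = 1.2500, f(x_3) = 0.900572, coefficient = 4
x_4 = 1.5833, f(x_4) = 0.999843, coefficient = 2
x_5 = 1.9167, f(x_5) = 0.885068, coefficient = 4
x_6 = 2.2500, f(x_6) = 0.605398, coefficient = 1

I ≈ (0.333333/3) × 12.281947 = 1.364661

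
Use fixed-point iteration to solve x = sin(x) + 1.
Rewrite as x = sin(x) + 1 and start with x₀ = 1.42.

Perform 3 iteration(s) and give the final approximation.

Equation: x = sin(x) + 1
Fixed-point form: x = sin(x) + 1
x₀ = 1.42

x_1 = g(1.420000) = 1.988652
x_2 = g(1.988652) = 1.913961
x_3 = g(1.913961) = 1.941694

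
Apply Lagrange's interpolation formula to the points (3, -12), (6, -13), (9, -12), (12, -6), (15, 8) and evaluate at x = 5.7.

Lagrange interpolation formula:
P(x) = Σ yᵢ × Lᵢ(x)
where Lᵢ(x) = Π_{j≠i} (x - xⱼ)/(xᵢ - xⱼ)

L_0(5.7) = (5.7 - 6)/(3 - 6) × (5.7 - 9)/(3 - 9) × (5.7 - 12)/(3 - 12) × (5.7 - 15)/(3 - 15) = 0.029837
L_1(5.7) = (5.7 - 3)/(6 - 3) × (5.7 - 9)/(6 - 9) × (5.7 - 12)/(6 - 12) × (5.7 - 15)/(6 - 15) = 1.074150
L_2(5.7) = (5.7 - 3)/(9 - 3) × (5.7 - 6)/(9 - 6) × (5.7 - 12)/(9 - 12) × (5.7 - 15)/(9 - 15) = -0.146475
L_3(5.7) = (5.7 - 3)/(12 - 3) × (5.7 - 6)/(12 - 6) × (5.7 - 9)/(12 - 9) × (5.7 - 15)/(12 - 15) = 0.051150
L_4(5.7) = (5.7 - 3)/(15 - 3) × (5.7 - 6)/(15 - 6) × (5.7 - 9)/(15 - 9) × (5.7 - 12)/(15 - 12) = -0.008662

P(5.7) = (-12)×L_0(5.7) + (-13)×L_1(5.7) + (-12)×L_2(5.7) + (-6)×L_3(5.7) + 8×L_4(5.7)
P(5.7) = -12.940500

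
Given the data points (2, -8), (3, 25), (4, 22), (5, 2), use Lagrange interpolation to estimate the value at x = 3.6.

Lagrange interpolation formula:
P(x) = Σ yᵢ × Lᵢ(x)
where Lᵢ(x) = Π_{j≠i} (x - xⱼ)/(xᵢ - xⱼ)

L_0(3.6) = (3.6 - 3)/(2 - 3) × (3.6 - 4)/(2 - 4) × (3.6 - 5)/(2 - 5) = -0.056000
L_1(3.6) = (3.6 - 2)/(3 - 2) × (3.6 - 4)/(3 - 4) × (3.6 - 5)/(3 - 5) = 0.448000
L_2(3.6) = (3.6 - 2)/(4 - 2) × (3.6 - 3)/(4 - 3) × (3.6 - 5)/(4 - 5) = 0.672000
L_3(3.6) = (3.6 - 2)/(5 - 2) × (3.6 - 3)/(5 - 3) × (3.6 - 4)/(5 - 4) = -0.064000

P(3.6) = (-8)×L_0(3.6) + 25×L_1(3.6) + 22×L_2(3.6) + 2×L_3(3.6)
P(3.6) = 26.304000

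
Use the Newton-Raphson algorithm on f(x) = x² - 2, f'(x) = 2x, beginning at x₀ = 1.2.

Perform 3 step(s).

f(x) = x² - 2
f'(x) = 2x
x₀ = 1.2

Newton-Raphson formula: x_{n+1} = x_n - f(x_n)/f'(x_n)

Iteration 1:
  f(1.200000) = -0.560000
  f'(1.200000) = 2.400000
  x_1 = 1.200000 - (-0.560000)/2.400000 = 1.433333
Iteration 2:
  f(1.433333) = 0.054444
  f'(1.433333) = 2.866667
  x_2 = 1.433333 - 0.054444/2.866667 = 1.414341
Iteration 3:
  f(1.414341) = 0.000361
  f'(1.414341) = 2.828682
  x_3 = 1.414341 - 0.000361/2.828682 = 1.414214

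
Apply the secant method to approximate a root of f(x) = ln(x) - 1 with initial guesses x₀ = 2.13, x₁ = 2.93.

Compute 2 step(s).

f(x) = ln(x) - 1
x₀ = 2.13, x₁ = 2.93

Secant formula: x_{n+1} = x_n - f(x_n)(x_n - x_{n-1})/(f(x_n) - f(x_{n-1}))

Iteration 1:
  f(2.130000) = -0.243878
  f(2.930000) = 0.075002
  x_2 = 2.930000 - 0.075002×(2.930000 - 2.130000)/(0.075002 - (-0.243878))
       = 2.741836
Iteration 2:
  f(2.930000) = 0.075002
  f(2.741836) = 0.008628
  x_3 = 2.741836 - 0.008628×(2.741836 - 2.930000)/(0.008628 - 0.075002)
       = 2.717377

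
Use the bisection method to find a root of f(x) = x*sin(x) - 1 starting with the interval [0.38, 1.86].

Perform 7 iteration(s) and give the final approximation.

f(x) = x*sin(x) - 1
Initial interval: [0.38, 1.86]

Iteration 1:
  c_1 = (0.380000 + 1.860000)/2 = 1.120000
  f(c_1) = f(1.120000) = 0.008112
  f(a) × f(c) < 0, new interval: [0.380000, 1.120000]
Iteration 2:
  c_2 = (0.380000 + 1.120000)/2 = 0.750000
  f(c_2) = f(0.750000) = -0.488771
  f(a) × f(c) ≥ 0, new interval: [0.750000, 1.120000]
Iteration 3:
  c_3 = (0.750000 + 1.120000)/2 = 0.935000
  f(c_3) = f(0.935000) = -0.247700
  f(a) × f(c) ≥ 0, new interval: [0.935000, 1.120000]
Iteration 4:
  c_4 = (0.935000 + 1.120000)/2 = 1.027500
  f(c_4) = f(1.027500) = -0.120450
  f(a) × f(c) ≥ 0, new interval: [1.027500, 1.120000]
Iteration 5:
  c_5 = (1.027500 + 1.120000)/2 = 1.073750
  f(c_5) = f(1.073750) = -0.056179
  f(a) × f(c) ≥ 0, new interval: [1.073750, 1.120000]
Iteration 6:
  c_6 = (1.073750 + 1.120000)/2 = 1.096875
  f(c_6) = f(1.096875) = -0.024017
  f(a) × f(c) ≥ 0, new interval: [1.096875, 1.120000]
Iteration 7:
  c_7 = (1.096875 + 1.120000)/2 = 1.108437
  f(c_7) = f(1.108437) = -0.007945
  f(a) × f(c) ≥ 0, new interval: [1.108437, 1.120000]

After 7 iteration(s), the approximation is c_7 = 1.108437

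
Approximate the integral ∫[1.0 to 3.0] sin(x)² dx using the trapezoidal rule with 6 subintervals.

f(x) = sin(x)²
a = 1.0, b = 3.0, n = 6
h = (b - a)/n = 0.333333

Trapezoidal rule: (h/2)[f(x₀) + 2f(x₁) + 2f(x₂) + ... + f(xₙ)]

x_0 = 1.0000, f(x_0) = 0.708073, coefficient = 1
x_1 = 1.3333, f(x_1) = 0.944663, coefficient = 2
x_2 = 1.6667, f(x_2) = 0.990837, coefficient = 2
x_3 = 2.0000, f(x_3) = 0.826822, coefficient = 2
x_4 = 2.3333, f(x_4) = 0.522853, coefficient = 2
x_5 = 2.6667, f(x_5) = 0.209098, coefficient = 2
x_6 = 3.0000, f(x_6) = 0.019915, coefficient = 1

I ≈ (0.333333/2) × 7.716535 = 1.286089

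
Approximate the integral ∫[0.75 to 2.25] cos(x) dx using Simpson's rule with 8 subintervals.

f(x) = cos(x)
a = 0.75, b = 2.25, n = 8
h = (b - a)/n = 0.187500

Simpson's rule: (h/3)[f(x₀) + 4f(x₁) + 2f(x₂) + ... + f(xₙ)]

x_0 = 0.7500, f(x_0) = 0.731689, coefficient = 1
x_1 = 0.9375, f(x_1) = 0.591805, coefficient = 4
x_2 = 1.1250, f(x_2) = 0.431177, coefficient = 2
x_3 = 1.3125, f(x_3) = 0.255434, coefficient = 4
x_4 = 1.5000, f(x_4) = 0.070737, coefficient = 2
x_5 = 1.6875, f(x_5) = -0.116439, coefficient = 4
x_6 = 1.8750, f(x_6) = -0.299534, coefficient = 2
x_7 = 2.0625, f(x_7) = -0.472128, coefficient = 4
x_8 = 2.2500, f(x_8) = -0.628174, coefficient = 1

I ≈ (0.187500/3) × 1.542962 = 0.096435
Exact value: 0.096434
Error: 0.000001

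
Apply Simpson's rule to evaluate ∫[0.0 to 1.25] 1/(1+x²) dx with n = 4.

f(x) = 1/(1+x²)
a = 0.0, b = 1.25, n = 4
h = (b - a)/n = 0.312500

Simpson's rule: (h/3)[f(x₀) + 4f(x₁) + 2f(x₂) + ... + f(xₙ)]

x_0 = 0.0000, f(x_0) = 1.000000, coefficient = 1
x_1 = 0.3125, f(x_1) = 0.911032, coefficient = 4
x_2 = 0.6250, f(x_2) = 0.719101, coefficient = 2
x_3 = 0.9375, f(x_3) = 0.532225, coefficient = 4
x_4 = 1.2500, f(x_4) = 0.390244, coefficient = 1

I ≈ (0.312500/3) × 8.601472 = 0.895987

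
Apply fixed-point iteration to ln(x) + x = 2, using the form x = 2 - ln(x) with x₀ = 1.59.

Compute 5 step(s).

Equation: ln(x) + x = 2
Fixed-point form: x = 2 - ln(x)
x₀ = 1.59

x_1 = g(1.590000) = 1.536266
x_2 = g(1.536266) = 1.570645
x_3 = g(1.570645) = 1.548514
x_4 = g(1.548514) = 1.562705
x_5 = g(1.562705) = 1.553582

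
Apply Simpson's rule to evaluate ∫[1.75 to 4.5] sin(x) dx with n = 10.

f(x) = sin(x)
a = 1.75, b = 4.5, n = 10
h = (b - a)/n = 0.275000

Simpson's rule: (h/3)[f(x₀) + 4f(x₁) + 2f(x₂) + ... + f(xₙ)]

x_0 = 1.7500, f(x_0) = 0.983986, coefficient = 1
x_1 = 2.0250, f(x_1) = 0.898611, coefficient = 4
x_2 = 2.3000, f(x_2) = 0.745705, coefficient = 2
x_3 = 2.5750, f(x_3) = 0.536760, coefficient = 4
x_4 = 2.8500, f(x_4) = 0.287478, coefficient = 2
x_5 = 3.1250, f(x_5) = 0.016592, coefficient = 4
x_6 = 3.4000, f(x_6) = -0.255541, coefficient = 2
x_7 = 3.6750, f(x_7) = -0.508470, coefficient = 4
x_8 = 3.9500, f(x_8) = -0.723188, coefficient = 2
x_9 = 4.2250, f(x_9) = -0.883559, coefficient = 4
x_10 = 4.5000, f(x_10) = -0.977530, coefficient = 1

I ≈ (0.275000/3) × 0.355099 = 0.032551
Exact value: 0.032550
Error: 0.000001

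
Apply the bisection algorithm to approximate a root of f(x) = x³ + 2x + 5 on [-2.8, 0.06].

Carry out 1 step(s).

f(x) = x³ + 2x + 5
Initial interval: [-2.8, 0.06]

Iteration 1:
  c_1 = (-2.800000 + 0.060000)/2 = -1.370000
  f(c_1) = f(-1.370000) = -0.311353
  f(a) × f(c) ≥ 0, new interval: [-1.370000, 0.060000]

After 1 iteration(s), the approximation is c_1 = -1.370000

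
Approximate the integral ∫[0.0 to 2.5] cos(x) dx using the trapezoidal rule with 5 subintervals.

f(x) = cos(x)
a = 0.0, b = 2.5, n = 5
h = (b - a)/n = 0.500000

Trapezoidal rule: (h/2)[f(x₀) + 2f(x₁) + 2f(x₂) + ... + f(xₙ)]

x_0 = 0.0000, f(x_0) = 1.000000, coefficient = 1
x_1 = 0.5000, f(x_1) = 0.877583, coefficient = 2
x_2 = 1.0000, f(x_2) = 0.540302, coefficient = 2
x_3 = 1.5000, f(x_3) = 0.070737, coefficient = 2
x_4 = 2.0000, f(x_4) = -0.416147, coefficient = 2
x_5 = 2.5000, f(x_5) = -0.801144, coefficient = 1

I ≈ (0.500000/2) × 2.343807 = 0.585952
Exact value: 0.598472
Error: 0.012520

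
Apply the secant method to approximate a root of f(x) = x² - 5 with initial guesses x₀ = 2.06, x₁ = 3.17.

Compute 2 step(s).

f(x) = x² - 5
x₀ = 2.06, x₁ = 3.17

Secant formula: x_{n+1} = x_n - f(x_n)(x_n - x_{n-1})/(f(x_n) - f(x_{n-1}))

Iteration 1:
  f(2.060000) = -0.756400
  f(3.170000) = 5.048900
  x_2 = 3.170000 - 5.048900×(3.170000 - 2.060000)/(5.048900 - (-0.756400))
       = 2.204627
Iteration 2:
  f(3.170000) = 5.048900
  f(2.204627) = -0.139619
  x_3 = 2.204627 - (-0.139619)×(2.204627 - 3.170000)/(-0.139619 - 5.048900)
       = 2.230605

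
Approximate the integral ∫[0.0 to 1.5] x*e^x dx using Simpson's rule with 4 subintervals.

f(x) = x*e^x
a = 0.0, b = 1.5, n = 4
h = (b - a)/n = 0.375000

Simpson's rule: (h/3)[f(x₀) + 4f(x₁) + 2f(x₂) + ... + f(xₙ)]

x_0 = 0.0000, f(x_0) = 0.000000, coefficient = 1
x_1 = 0.3750, f(x_1) = 0.545622, coefficient = 4
x_2 = 0.7500, f(x_2) = 1.587750, coefficient = 2
x_3 = 1.1250, f(x_3) = 3.465244, coefficient = 4
x_4 = 1.5000, f(x_4) = 6.722534, coefficient = 1

I ≈ (0.375000/3) × 25.941497 = 3.242687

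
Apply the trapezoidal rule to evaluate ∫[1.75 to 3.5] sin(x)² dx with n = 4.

f(x) = sin(x)²
a = 1.75, b = 3.5, n = 4
h = (b - a)/n = 0.437500

Trapezoidal rule: (h/2)[f(x₀) + 2f(x₁) + 2f(x₂) + ... + f(xₙ)]

x_0 = 1.7500, f(x_0) = 0.968228, coefficient = 1
x_1 = 2.1875, f(x_1) = 0.665512, coefficient = 2
x_2 = 2.6250, f(x_2) = 0.243957, coefficient = 2
x_3 = 3.0625, f(x_3) = 0.006243, coefficient = 2
x_4 = 3.5000, f(x_4) = 0.123049, coefficient = 1

I ≈ (0.437500/2) × 2.922701 = 0.639341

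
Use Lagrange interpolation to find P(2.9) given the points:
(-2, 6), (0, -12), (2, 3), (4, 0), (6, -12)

Lagrange interpolation formula:
P(x) = Σ yᵢ × Lᵢ(x)
where Lᵢ(x) = Π_{j≠i} (x - xⱼ)/(xᵢ - xⱼ)

L_0(2.9) = (2.9 - 0)/(-2 - 0) × (2.9 - 2)/(-2 - 2) × (2.9 - 4)/(-2 - 4) × (2.9 - 6)/(-2 - 6) = 0.023177
L_1(2.9) = (2.9 - (-2))/(0 - (-2)) × (2.9 - 2)/(0 - 2) × (2.9 - 4)/(0 - 4) × (2.9 - 6)/(0 - 6) = -0.156647
L_2(2.9) = (2.9 - (-2))/(2 - (-2)) × (2.9 - 0)/(2 - 0) × (2.9 - 4)/(2 - 4) × (2.9 - 6)/(2 - 6) = 0.757127
L_3(2.9) = (2.9 - (-2))/(4 - (-2)) × (2.9 - 0)/(4 - 0) × (2.9 - 2)/(4 - 2) × (2.9 - 6)/(4 - 6) = 0.412978
L_4(2.9) = (2.9 - (-2))/(6 - (-2)) × (2.9 - 0)/(6 - 0) × (2.9 - 2)/(6 - 2) × (2.9 - 4)/(6 - 4) = -0.036635

P(2.9) = 6×L_0(2.9) + (-12)×L_1(2.9) + 3×L_2(2.9) + 0×L_3(2.9) + (-12)×L_4(2.9)
P(2.9) = 4.729828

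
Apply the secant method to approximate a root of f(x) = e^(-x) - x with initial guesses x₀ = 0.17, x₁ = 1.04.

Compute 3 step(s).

f(x) = e^(-x) - x
x₀ = 0.17, x₁ = 1.04

Secant formula: x_{n+1} = x_n - f(x_n)(x_n - x_{n-1})/(f(x_n) - f(x_{n-1}))

Iteration 1:
  f(0.170000) = 0.673665
  f(1.040000) = -0.686545
  x_2 = 1.040000 - (-0.686545)×(1.040000 - 0.170000)/(-0.686545 - 0.673665)
       = 0.600881
Iteration 2:
  f(1.040000) = -0.686545
  f(0.600881) = -0.052552
  x_3 = 0.600881 - (-0.052552)×(0.600881 - 1.040000)/(-0.052552 - (-0.686545))
       = 0.564482
Iteration 3:
  f(0.600881) = -0.052552
  f(0.564482) = 0.004173
  x_4 = 0.564482 - 0.004173×(0.564482 - 0.600881)/(0.004173 - (-0.052552))
       = 0.567159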